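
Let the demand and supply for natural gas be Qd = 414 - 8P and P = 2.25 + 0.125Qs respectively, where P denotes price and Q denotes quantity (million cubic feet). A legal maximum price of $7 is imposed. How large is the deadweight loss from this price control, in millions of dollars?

Rearranging supply gives Qs = 8P - 18. In a free market, 414 - 8P = 8P - 18 gives the equilibrium P* = 27, Q* = 198.
Since 7 < 27, the ceiling is binding.
At P = 7: Qd = 414 - 8·7 = 358 and Qs = 8·7 - 18 = 38.
Quantity traded falls to 38. At Q = 38 the demand price is (414 - 38)/8 = 47 and the supply price is (18 + 38)/8 = 7.
Deadweight loss = ½ · (47 - 7) · (198 - 38) = ½ · 40 · 160 = 3200.

3200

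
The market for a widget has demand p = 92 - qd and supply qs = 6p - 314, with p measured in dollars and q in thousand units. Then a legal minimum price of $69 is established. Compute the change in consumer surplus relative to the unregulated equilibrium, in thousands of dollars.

-313.5

Rearranging demand gives qd = 92 - p. In a free market, 92 - p = 6p - 314 gives the equilibrium p* = 58, q* = 34.
Since 69 > 58, the floor is binding.
At p = 69: qd = 92 - 69 = 23 and qs = 6·69 - 314 = 100.
Consumer surplus without the control is ½ · (92 - 58) · 34 = 578.
With the floor, consumers buy 23 units at 69, so CS = ½ · (92 - 69) · 23 = 264.5.
Change in consumer surplus = 264.5 - 578 = -313.5.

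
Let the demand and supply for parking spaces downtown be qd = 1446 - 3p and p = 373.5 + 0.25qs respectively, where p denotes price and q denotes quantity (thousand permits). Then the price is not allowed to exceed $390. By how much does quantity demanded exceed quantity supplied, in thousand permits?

210

Rearranging supply gives qs = 4p - 1494. Without the control the market clears where 1446 - 3p = 4p - 1494, i.e. p* = 420 and q* = 186.
Because the ceiling (390) lies below the market-clearing price, it is binding.
At p = 390: qd = 1446 - 3·390 = 276 and qs = 4·390 - 1494 = 66.
Shortage = qd - qs = 276 - 66 = 210.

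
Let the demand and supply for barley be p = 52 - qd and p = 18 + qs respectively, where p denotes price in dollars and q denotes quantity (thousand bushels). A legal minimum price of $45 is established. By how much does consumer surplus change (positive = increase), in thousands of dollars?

Rearranging demand gives qd = 52 - p; rearranging supply gives qs = p - 18. Setting quantity demanded equal to quantity supplied, 52 - p = p - 18, gives p* = 35 and q* = 17.
The floor of 45 is above the equilibrium price 35, so it binds.
At p = 45: qd = 52 - 45 = 7 and qs = 45 - 18 = 27.
Consumer surplus without the control is ½ · (52 - 35) · 17 = 144.5.
With the floor, consumers buy 7 units at 45, so CS = ½ · (52 - 45) · 7 = 24.5.
Change in consumer surplus = 24.5 - 144.5 = -120.

-120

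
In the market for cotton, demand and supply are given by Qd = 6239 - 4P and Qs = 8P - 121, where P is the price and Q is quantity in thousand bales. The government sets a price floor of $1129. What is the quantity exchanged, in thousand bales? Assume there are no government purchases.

1723

In a free market, 6239 - 4P = 8P - 121 gives the equilibrium P* = 530, Q* = 4119.
Because the floor (1129) lies above the market-clearing price, it is binding.
At P = 1129: Qd = 6239 - 4·1129 = 1723 and Qs = 8·1129 - 121 = 8911.
The quantity actually transacted is the short side, demand: 1723.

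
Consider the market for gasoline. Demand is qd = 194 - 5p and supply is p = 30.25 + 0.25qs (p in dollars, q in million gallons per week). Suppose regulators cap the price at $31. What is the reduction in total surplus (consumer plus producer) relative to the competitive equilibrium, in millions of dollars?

57.6

Rearranging supply gives qs = 4p - 121. In a free market, 194 - 5p = 4p - 121 gives the equilibrium p* = 35, q* = 19.
Because the ceiling (31) lies below the market-clearing price, it is binding.
At p = 31: qd = 194 - 5·31 = 39 and qs = 4·31 - 121 = 3.
Quantity traded falls to 3. At q = 3 the demand price is (194 - 3)/5 = 38.2 and the supply price is (121 + 3)/4 = 31.
Deadweight loss = ½ · (38.2 - 31) · (19 - 3) = ½ · 7.2 · 16 = 57.6.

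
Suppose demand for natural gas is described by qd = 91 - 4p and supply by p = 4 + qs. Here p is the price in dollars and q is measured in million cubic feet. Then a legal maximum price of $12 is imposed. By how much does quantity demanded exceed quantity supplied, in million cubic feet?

Rearranging supply gives qs = p - 4. Setting quantity demanded equal to quantity supplied, 91 - 4p = p - 4, gives p* = 19 and q* = 15.
Because the ceiling (12) lies below the market-clearing price, it is binding.
At p = 12: qd = 91 - 4·12 = 43 and qs = 12 - 4 = 8.
Shortage = qd - qs = 43 - 8 = 35.

35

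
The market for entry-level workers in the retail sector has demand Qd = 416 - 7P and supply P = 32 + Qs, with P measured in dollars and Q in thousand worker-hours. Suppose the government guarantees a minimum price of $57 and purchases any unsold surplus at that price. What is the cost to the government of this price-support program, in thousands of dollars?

Rearranging supply gives Qs = P - 32. Equilibrium: 416 - 7P = P - 32, so 448 = 8P and P* = 56, Q* = 24.
Since 57 > 56, the floor is binding.
At P = 57: Qd = 416 - 7·57 = 17 and Qs = 57 - 32 = 25.
Surplus = Qs - Qd = 8.
Government expenditure = surplus × support price = 8 × 57 = 456.

456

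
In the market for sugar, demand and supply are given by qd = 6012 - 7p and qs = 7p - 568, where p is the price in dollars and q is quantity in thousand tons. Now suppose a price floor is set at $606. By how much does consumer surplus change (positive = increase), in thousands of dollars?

In a free market, 6012 - 7p = 7p - 568 gives the equilibrium p* = 470, q* = 2722.
Since 606 > 470, the floor is binding.
At p = 606: qd = 6012 - 7·606 = 1770 and qs = 7·606 - 568 = 3674.
Consumer surplus without the control is ½ · (6012/7 - 470) · 2722 = 3704642/7.
With the floor, consumers buy 1770 units at 606, so CS = ½ · (6012/7 - 606) · 1770 = 1566450/7.
Change in consumer surplus = 1566450/7 - 3704642/7 = -305456.

-305456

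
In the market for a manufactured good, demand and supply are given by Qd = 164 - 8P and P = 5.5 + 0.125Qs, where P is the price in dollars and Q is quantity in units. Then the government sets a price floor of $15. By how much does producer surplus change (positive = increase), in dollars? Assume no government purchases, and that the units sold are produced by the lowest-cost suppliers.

72

Rearranging supply gives Qs = 8P - 44. Equilibrium: 164 - 8P = 8P - 44, so 208 = 16P and P* = 13, Q* = 60.
The floor of 15 is above the equilibrium price 13, so it binds.
At P = 15: Qd = 164 - 8·15 = 44 and Qs = 8·15 - 44 = 76.
Producer surplus without the control is ½ · (13 - 5.5) · 60 = 225.
With the floor, 44 units are sold at 15. The supply price at Q = 44 is 11, so PS = ½ · [(15 - 5.5) + (15 - 11)] · 44 = 297.
Change in producer surplus = 297 - 225 = 72.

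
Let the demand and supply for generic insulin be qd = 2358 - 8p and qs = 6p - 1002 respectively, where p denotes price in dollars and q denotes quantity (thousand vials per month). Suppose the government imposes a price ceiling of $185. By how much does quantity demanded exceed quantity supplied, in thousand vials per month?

770

Without the control the market clears where 2358 - 8p = 6p - 1002, i.e. p* = 240 and q* = 438.
Since 185 < 240, the ceiling is binding.
At p = 185: qd = 2358 - 8·185 = 878 and qs = 6·185 - 1002 = 108.
Shortage = qd - qs = 878 - 108 = 770.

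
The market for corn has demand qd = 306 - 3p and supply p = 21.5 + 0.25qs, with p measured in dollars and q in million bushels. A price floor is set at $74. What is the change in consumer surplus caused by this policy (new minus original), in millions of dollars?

-1998

Rearranging supply gives qs = 4p - 86. Equilibrium: 306 - 3p = 4p - 86, so 392 = 7p and p* = 56, q* = 138.
Since 74 > 56, the floor is binding.
At p = 74: qd = 306 - 3·74 = 84 and qs = 4·74 - 86 = 210.
Consumer surplus without the control is ½ · (102 - 56) · 138 = 3174.
With the floor, consumers buy 84 units at 74, so CS = ½ · (102 - 74) · 84 = 1176.
Change in consumer surplus = 1176 - 3174 = -1998.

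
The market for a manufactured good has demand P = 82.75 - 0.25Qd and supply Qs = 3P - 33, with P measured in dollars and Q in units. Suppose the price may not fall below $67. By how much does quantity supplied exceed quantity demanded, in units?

105

Rearranging demand gives Qd = 331 - 4P. In a free market, 331 - 4P = 3P - 33 gives the equilibrium P* = 52, Q* = 123.
The floor of 67 is above the equilibrium price 52, so it binds.
At P = 67: Qd = 331 - 4·67 = 63 and Qs = 3·67 - 33 = 168.
Surplus = Qs - Qd = 168 - 63 = 105.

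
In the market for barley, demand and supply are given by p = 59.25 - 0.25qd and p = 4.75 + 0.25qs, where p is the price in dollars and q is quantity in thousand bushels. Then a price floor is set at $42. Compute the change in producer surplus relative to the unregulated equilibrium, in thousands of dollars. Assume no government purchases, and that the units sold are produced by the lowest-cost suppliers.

Rearranging demand gives qd = 237 - 4p; rearranging supply gives qs = 4p - 19. Setting quantity demanded equal to quantity supplied, 237 - 4p = 4p - 19, gives p* = 32 and q* = 109.
Because the floor (42) lies above the market-clearing price, it is binding.
At p = 42: qd = 237 - 4·42 = 69 and qs = 4·42 - 19 = 149.
Producer surplus without the control is ½ · (32 - 4.75) · 109 = 1485.125.
With the floor, 69 units are sold at 42. The supply price at q = 69 is 22, so PS = ½ · [(42 - 4.75) + (42 - 22)] · 69 = 1975.125.
Change in producer surplus = 1975.125 - 1485.125 = 490.

490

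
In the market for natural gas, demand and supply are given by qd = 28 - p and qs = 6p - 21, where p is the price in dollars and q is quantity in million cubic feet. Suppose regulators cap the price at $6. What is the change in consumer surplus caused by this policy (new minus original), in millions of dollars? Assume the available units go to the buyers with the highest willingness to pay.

-3

In a free market, 28 - p = 6p - 21 gives the equilibrium p* = 7, q* = 21.
The ceiling of 6 is below the equilibrium price 7, so it binds.
At p = 6: qd = 28 - 6 = 22 and qs = 6·6 - 21 = 15.
Consumer surplus without the control is ½ · (28 - 7) · 21 = 220.5.
With the ceiling, 15 units are sold at 6 (assume they go to the highest-value buyers). The demand price at q = 15 is 13, so CS = ½ · [(28 - 6) + (13 - 6)] · 15 = 217.5.
Change in consumer surplus = 217.5 - 220.5 = -3.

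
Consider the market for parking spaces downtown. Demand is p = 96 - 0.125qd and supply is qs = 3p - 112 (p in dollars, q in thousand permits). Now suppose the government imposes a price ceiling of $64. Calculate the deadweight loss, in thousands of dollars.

528

Rearranging demand gives qd = 768 - 8p. Without the control the market clears where 768 - 8p = 3p - 112, i.e. p* = 80 and q* = 128.
Since 64 < 80, the ceiling is binding.
At p = 64: qd = 768 - 8·64 = 256 and qs = 3·64 - 112 = 80.
Quantity traded falls to 80. At q = 80 the demand price is (768 - 80)/8 = 86 and the supply price is (112 + 80)/3 = 64.
Deadweight loss = ½ · (86 - 64) · (128 - 80) = ½ · 22 · 48 = 528.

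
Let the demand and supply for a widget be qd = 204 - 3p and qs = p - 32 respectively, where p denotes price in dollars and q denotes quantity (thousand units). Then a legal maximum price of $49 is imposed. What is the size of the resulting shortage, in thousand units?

40

Setting quantity demanded equal to quantity supplied, 204 - 3p = p - 32, gives p* = 59 and q* = 27.
Because the ceiling (49) lies below the market-clearing price, it is binding.
At p = 49: qd = 204 - 3·49 = 57 and qs = 49 - 32 = 17.
Shortage = qd - qs = 57 - 17 = 40.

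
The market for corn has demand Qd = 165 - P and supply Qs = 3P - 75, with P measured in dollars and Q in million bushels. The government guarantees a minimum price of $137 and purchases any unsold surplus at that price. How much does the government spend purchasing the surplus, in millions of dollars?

Equilibrium: 165 - P = 3P - 75, so 240 = 4P and P* = 60, Q* = 105.
Because the floor (137) lies above the market-clearing price, it is binding.
At P = 137: Qd = 165 - 137 = 28 and Qs = 3·137 - 75 = 336.
Surplus = Qs - Qd = 308.
Government expenditure = surplus × support price = 308 × 137 = 42196.

42196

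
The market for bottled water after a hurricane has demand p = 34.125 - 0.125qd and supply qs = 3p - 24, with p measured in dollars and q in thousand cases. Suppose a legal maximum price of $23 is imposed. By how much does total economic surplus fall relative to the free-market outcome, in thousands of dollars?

Rearranging demand gives qd = 273 - 8p. Without the control the market clears where 273 - 8p = 3p - 24, i.e. p* = 27 and q* = 57.
The ceiling of 23 is below the equilibrium price 27, so it binds.
At p = 23: qd = 273 - 8·23 = 89 and qs = 3·23 - 24 = 45.
Quantity traded falls to 45. At q = 45 the demand price is (273 - 45)/8 = 28.5 and the supply price is (24 + 45)/3 = 23.
Deadweight loss = ½ · (28.5 - 23) · (57 - 45) = ½ · 5.5 · 12 = 33.

33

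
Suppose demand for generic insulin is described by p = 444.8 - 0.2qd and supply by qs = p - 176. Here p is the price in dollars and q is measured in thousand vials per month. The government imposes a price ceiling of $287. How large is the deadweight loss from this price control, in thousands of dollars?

Rearranging demand gives qd = 2224 - 5p. Equilibrium: 2224 - 5p = p - 176, so 2400 = 6p and p* = 400, q* = 224.
The ceiling of 287 is below the equilibrium price 400, so it binds.
At p = 287: qd = 2224 - 5·287 = 789 and qs = 287 - 176 = 111.
Quantity traded falls to 111. At q = 111 the demand price is (2224 - 111)/5 = 422.6 and the supply price is 176 + 111 = 287.
Deadweight loss = ½ · (422.6 - 287) · (224 - 111) = ½ · 135.6 · 113 = 7661.4.

7661.4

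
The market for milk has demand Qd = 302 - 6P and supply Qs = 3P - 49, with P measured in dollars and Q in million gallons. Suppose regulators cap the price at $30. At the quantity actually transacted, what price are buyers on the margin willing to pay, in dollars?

Equilibrium: 302 - 6P = 3P - 49, so 351 = 9P and P* = 39, Q* = 68.
Since 30 < 39, the ceiling is binding.
At P = 30: Qd = 302 - 6·30 = 122 and Qs = 3·30 - 49 = 41.
Only 41 units reach the market. On the demand curve, the marginal buyer's willingness to pay at Q = 41 is (302 - 41)/6 = 43.5.

43.5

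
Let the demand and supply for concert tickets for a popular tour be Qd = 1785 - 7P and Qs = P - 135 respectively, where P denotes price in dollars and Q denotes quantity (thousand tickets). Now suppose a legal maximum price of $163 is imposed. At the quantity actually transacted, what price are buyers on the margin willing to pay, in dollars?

251

Setting quantity demanded equal to quantity supplied, 1785 - 7P = P - 135, gives P* = 240 and Q* = 105.
The ceiling of 163 is below the equilibrium price 240, so it binds.
At P = 163: Qd = 1785 - 7·163 = 644 and Qs = 163 - 135 = 28.
Only 28 units reach the market. On the demand curve, the marginal buyer's willingness to pay at Q = 28 is (1785 - 28)/7 = 251.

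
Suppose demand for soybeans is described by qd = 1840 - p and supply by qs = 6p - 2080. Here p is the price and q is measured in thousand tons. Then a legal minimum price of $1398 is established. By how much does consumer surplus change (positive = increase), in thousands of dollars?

In a free market, 1840 - p = 6p - 2080 gives the equilibrium p* = 560, q* = 1280.
The floor of 1398 is above the equilibrium price 560, so it binds.
At p = 1398: qd = 1840 - 1398 = 442 and qs = 6·1398 - 2080 = 6308.
Consumer surplus without the control is ½ · (1840 - 560) · 1280 = 819200.
With the floor, consumers buy 442 units at 1398, so CS = ½ · (1840 - 1398) · 442 = 97682.
Change in consumer surplus = 97682 - 819200 = -721518.

-721518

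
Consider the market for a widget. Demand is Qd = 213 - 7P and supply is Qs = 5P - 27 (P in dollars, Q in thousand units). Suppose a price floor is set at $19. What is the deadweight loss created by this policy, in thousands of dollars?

0

In a free market, 213 - 7P = 5P - 27 gives the equilibrium P* = 20, Q* = 73.
The floor of 19 is below the equilibrium price 20, so it is not binding; the market clears at P* = 20, Q* = 73.
Since the control does not bind, no trades are prevented and deadweight loss is zero.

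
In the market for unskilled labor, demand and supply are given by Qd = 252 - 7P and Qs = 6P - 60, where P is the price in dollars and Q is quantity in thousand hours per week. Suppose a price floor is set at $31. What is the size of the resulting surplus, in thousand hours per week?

Equilibrium: 252 - 7P = 6P - 60, so 312 = 13P and P* = 24, Q* = 84.
The floor of 31 is above the equilibrium price 24, so it binds.
At P = 31: Qd = 252 - 7·31 = 35 and Qs = 6·31 - 60 = 126.
Surplus = Qs - Qd = 126 - 35 = 91.

91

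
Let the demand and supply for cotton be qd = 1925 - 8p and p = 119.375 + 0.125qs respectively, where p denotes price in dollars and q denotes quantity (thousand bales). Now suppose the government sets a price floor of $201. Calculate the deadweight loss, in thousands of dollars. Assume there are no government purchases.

3528

Rearranging supply gives qs = 8p - 955. Setting quantity demanded equal to quantity supplied, 1925 - 8p = 8p - 955, gives p* = 180 and q* = 485.
Because the floor (201) lies above the market-clearing price, it is binding.
At p = 201: qd = 1925 - 8·201 = 317 and qs = 8·201 - 955 = 653.
Quantity traded falls to 317. At q = 317 the demand price is (1925 - 317)/8 = 201 and the supply price is (955 + 317)/8 = 159.
Deadweight loss = ½ · (201 - 159) · (485 - 317) = ½ · 42 · 168 = 3528.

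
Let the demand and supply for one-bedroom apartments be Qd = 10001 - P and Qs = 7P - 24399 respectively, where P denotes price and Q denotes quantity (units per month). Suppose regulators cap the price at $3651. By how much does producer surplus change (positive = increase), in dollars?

In a free market, 10001 - P = 7P - 24399 gives the equilibrium P* = 4300, Q* = 5701.
Because the ceiling (3651) lies below the market-clearing price, it is binding.
At P = 3651: Qd = 10001 - 3651 = 6350 and Qs = 7·3651 - 24399 = 1158.
Producer surplus without the control is ½ · (4300 - 24399/7) · 5701 = 32501401/14.
With the ceiling, producers sell 1158 units at 3651, so PS = ½ · (3651 - 24399/7) · 1158 = 670482/7.
Change in producer surplus = 670482/7 - 32501401/14 = -2225745.5.

-2225745.5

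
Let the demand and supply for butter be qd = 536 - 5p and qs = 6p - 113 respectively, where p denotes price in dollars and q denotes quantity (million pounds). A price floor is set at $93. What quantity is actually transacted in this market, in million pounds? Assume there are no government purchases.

71

Setting quantity demanded equal to quantity supplied, 536 - 5p = 6p - 113, gives p* = 59 and q* = 241.
The floor of 93 is above the equilibrium price 59, so it binds.
At p = 93: qd = 536 - 5·93 = 71 and qs = 6·93 - 113 = 445.
The quantity actually transacted is the short side, demand: 71.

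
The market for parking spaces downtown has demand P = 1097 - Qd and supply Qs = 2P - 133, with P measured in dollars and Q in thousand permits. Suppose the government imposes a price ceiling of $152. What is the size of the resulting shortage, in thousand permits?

Rearranging demand gives Qd = 1097 - P. In a free market, 1097 - P = 2P - 133 gives the equilibrium P* = 410, Q* = 687.
Since 152 < 410, the ceiling is binding.
At P = 152: Qd = 1097 - 152 = 945 and Qs = 2·152 - 133 = 171.
Shortage = Qd - Qs = 945 - 171 = 774.

774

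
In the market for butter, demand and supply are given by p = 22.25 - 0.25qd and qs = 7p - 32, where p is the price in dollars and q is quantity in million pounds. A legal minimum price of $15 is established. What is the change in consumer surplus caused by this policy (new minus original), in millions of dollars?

-148

Rearranging demand gives qd = 89 - 4p. Setting quantity demanded equal to quantity supplied, 89 - 4p = 7p - 32, gives p* = 11 and q* = 45.
The floor of 15 is above the equilibrium price 11, so it binds.
At p = 15: qd = 89 - 4·15 = 29 and qs = 7·15 - 32 = 73.
Consumer surplus without the control is ½ · (22.25 - 11) · 45 = 253.125.
With the floor, consumers buy 29 units at 15, so CS = ½ · (22.25 - 15) · 29 = 105.125.
Change in consumer surplus = 105.125 - 253.125 = -148.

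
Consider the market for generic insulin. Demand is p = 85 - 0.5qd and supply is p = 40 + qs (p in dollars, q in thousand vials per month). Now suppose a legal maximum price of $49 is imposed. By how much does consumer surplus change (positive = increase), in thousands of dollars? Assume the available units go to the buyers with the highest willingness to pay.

Rearranging demand gives qd = 170 - 2p; rearranging supply gives qs = p - 40. In a free market, 170 - 2p = p - 40 gives the equilibrium p* = 70, q* = 30.
Because the ceiling (49) lies below the market-clearing price, it is binding.
At p = 49: qd = 170 - 2·49 = 72 and qs = 49 - 40 = 9.
Consumer surplus without the control is ½ · (85 - 70) · 30 = 225.
With the ceiling, 9 units are sold at 49 (assume they go to the highest-value buyers). The demand price at q = 9 is 80.5, so CS = ½ · [(85 - 49) + (80.5 - 49)] · 9 = 303.75.
Change in consumer surplus = 303.75 - 225 = 78.75.

78.75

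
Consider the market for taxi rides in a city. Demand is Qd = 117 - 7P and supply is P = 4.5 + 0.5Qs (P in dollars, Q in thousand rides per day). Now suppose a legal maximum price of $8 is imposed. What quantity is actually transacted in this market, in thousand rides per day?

Rearranging supply gives Qs = 2P - 9. Without the control the market clears where 117 - 7P = 2P - 9, i.e. P* = 14 and Q* = 19.
Since 8 < 14, the ceiling is binding.
At P = 8: Qd = 117 - 7·8 = 61 and Qs = 2·8 - 9 = 7.
The quantity actually transacted is the short side, supply: 7.

7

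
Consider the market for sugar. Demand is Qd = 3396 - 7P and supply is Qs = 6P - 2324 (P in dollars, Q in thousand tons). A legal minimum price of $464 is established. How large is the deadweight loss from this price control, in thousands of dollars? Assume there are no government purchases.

Without the control the market clears where 3396 - 7P = 6P - 2324, i.e. P* = 440 and Q* = 316.
Because the floor (464) lies above the market-clearing price, it is binding.
At P = 464: Qd = 3396 - 7·464 = 148 and Qs = 6·464 - 2324 = 460.
Quantity traded falls to 148. At Q = 148 the demand price is (3396 - 148)/7 = 464 and the supply price is (2324 + 148)/6 = 412.
Deadweight loss = ½ · (464 - 412) · (316 - 148) = ½ · 52 · 168 = 4368.

4368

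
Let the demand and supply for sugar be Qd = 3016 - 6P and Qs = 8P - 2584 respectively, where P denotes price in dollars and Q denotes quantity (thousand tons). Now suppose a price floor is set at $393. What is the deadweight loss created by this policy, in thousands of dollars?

0

Equilibrium: 3016 - 6P = 8P - 2584, so 5600 = 14P and P* = 400, Q* = 616.
The floor of 393 is below the equilibrium price 400, so it is not binding; the market clears at P* = 400, Q* = 616.
Since the control does not bind, no trades are prevented and deadweight loss is zero.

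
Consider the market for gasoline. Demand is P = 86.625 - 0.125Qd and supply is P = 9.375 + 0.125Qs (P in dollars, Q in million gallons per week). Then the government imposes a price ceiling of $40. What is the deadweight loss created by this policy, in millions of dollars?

Rearranging demand gives Qd = 693 - 8P; rearranging supply gives Qs = 8P - 75. Setting quantity demanded equal to quantity supplied, 693 - 8P = 8P - 75, gives P* = 48 and Q* = 309.
The ceiling of 40 is below the equilibrium price 48, so it binds.
At P = 40: Qd = 693 - 8·40 = 373 and Qs = 8·40 - 75 = 245.
Quantity traded falls to 245. At Q = 245 the demand price is (693 - 245)/8 = 56 and the supply price is (75 + 245)/8 = 40.
Deadweight loss = ½ · (56 - 40) · (309 - 245) = ½ · 16 · 64 = 512.

512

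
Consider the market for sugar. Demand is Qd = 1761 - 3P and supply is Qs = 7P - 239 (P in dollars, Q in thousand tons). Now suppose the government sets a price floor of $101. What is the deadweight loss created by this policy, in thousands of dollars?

Without the control the market clears where 1761 - 3P = 7P - 239, i.e. P* = 200 and Q* = 1161.
Since 101 is below P* = 200, the floor does not bind and the free-market outcome prevails.
Since the control does not bind, no trades are prevented and deadweight loss is zero.

0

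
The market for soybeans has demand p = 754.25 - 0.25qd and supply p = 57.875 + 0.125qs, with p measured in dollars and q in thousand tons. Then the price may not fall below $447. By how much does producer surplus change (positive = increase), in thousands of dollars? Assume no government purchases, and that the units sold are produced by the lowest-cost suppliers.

168304

Rearranging demand gives qd = 3017 - 4p; rearranging supply gives qs = 8p - 463. Setting quantity demanded equal to quantity supplied, 3017 - 4p = 8p - 463, gives p* = 290 and q* = 1857.
Because the floor (447) lies above the market-clearing price, it is binding.
At p = 447: qd = 3017 - 4·447 = 1229 and qs = 8·447 - 463 = 3113.
Producer surplus without the control is ½ · (290 - 57.875) · 1857 = 215528.0625.
With the floor, 1229 units are sold at 447. The supply price at q = 1229 is 211.5, so PS = ½ · [(447 - 57.875) + (447 - 211.5)] · 1229 = 383832.0625.
Change in producer surplus = 383832.0625 - 215528.0625 = 168304.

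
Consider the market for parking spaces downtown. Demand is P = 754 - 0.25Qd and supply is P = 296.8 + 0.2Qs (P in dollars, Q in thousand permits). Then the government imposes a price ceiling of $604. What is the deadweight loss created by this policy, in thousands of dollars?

0

Rearranging demand gives Qd = 3016 - 4P; rearranging supply gives Qs = 5P - 1484. Without the control the market clears where 3016 - 4P = 5P - 1484, i.e. P* = 500 and Q* = 1016.
Since 604 is above P* = 500, the ceiling does not bind and the free-market outcome prevails.
Since the control does not bind, no trades are prevented and deadweight loss is zero.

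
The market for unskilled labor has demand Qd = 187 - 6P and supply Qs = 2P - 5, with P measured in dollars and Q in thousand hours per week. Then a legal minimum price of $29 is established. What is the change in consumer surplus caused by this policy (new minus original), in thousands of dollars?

Without the control the market clears where 187 - 6P = 2P - 5, i.e. P* = 24 and Q* = 43.
Because the floor (29) lies above the market-clearing price, it is binding.
At P = 29: Qd = 187 - 6·29 = 13 and Qs = 2·29 - 5 = 53.
Consumer surplus without the control is ½ · (187/6 - 24) · 43 = 1849/12.
With the floor, consumers buy 13 units at 29, so CS = ½ · (187/6 - 29) · 13 = 169/12.
Change in consumer surplus = 169/12 - 1849/12 = -140.

-140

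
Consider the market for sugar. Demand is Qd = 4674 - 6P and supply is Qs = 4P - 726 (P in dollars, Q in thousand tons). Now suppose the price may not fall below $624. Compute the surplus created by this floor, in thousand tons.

In a free market, 4674 - 6P = 4P - 726 gives the equilibrium P* = 540, Q* = 1434.
Since 624 > 540, the floor is binding.
At P = 624: Qd = 4674 - 6·624 = 930 and Qs = 4·624 - 726 = 1770.
Surplus = Qs - Qd = 1770 - 930 = 840.

840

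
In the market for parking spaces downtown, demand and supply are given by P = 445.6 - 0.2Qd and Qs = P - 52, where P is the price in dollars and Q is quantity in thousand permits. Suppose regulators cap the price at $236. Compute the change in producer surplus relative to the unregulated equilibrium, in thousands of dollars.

Rearranging demand gives Qd = 2228 - 5P. In a free market, 2228 - 5P = P - 52 gives the equilibrium P* = 380, Q* = 328.
The ceiling of 236 is below the equilibrium price 380, so it binds.
At P = 236: Qd = 2228 - 5·236 = 1048 and Qs = 236 - 52 = 184.
Producer surplus without the control is ½ · (380 - 52) · 328 = 53792.
With the ceiling, producers sell 184 units at 236, so PS = ½ · (236 - 52) · 184 = 16928.
Change in producer surplus = 16928 - 53792 = -36864.

-36864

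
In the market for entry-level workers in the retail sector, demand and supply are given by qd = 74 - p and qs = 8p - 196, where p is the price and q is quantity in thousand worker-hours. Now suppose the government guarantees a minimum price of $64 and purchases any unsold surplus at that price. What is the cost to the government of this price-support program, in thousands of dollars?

Without the control the market clears where 74 - p = 8p - 196, i.e. p* = 30 and q* = 44.
Because the floor (64) lies above the market-clearing price, it is binding.
At p = 64: qd = 74 - 64 = 10 and qs = 8·64 - 196 = 316.
Surplus = qs - qd = 306.
Government expenditure = surplus × support price = 306 × 64 = 19584.

19584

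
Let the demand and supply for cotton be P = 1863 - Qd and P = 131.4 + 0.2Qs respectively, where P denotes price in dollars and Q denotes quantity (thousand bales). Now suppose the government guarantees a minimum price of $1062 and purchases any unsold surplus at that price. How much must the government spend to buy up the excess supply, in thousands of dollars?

Rearranging demand gives Qd = 1863 - P; rearranging supply gives Qs = 5P - 657. In a free market, 1863 - P = 5P - 657 gives the equilibrium P* = 420, Q* = 1443.
Because the floor (1062) lies above the market-clearing price, it is binding.
At P = 1062: Qd = 1863 - 1062 = 801 and Qs = 5·1062 - 657 = 4653.
Surplus = Qs - Qd = 3852.
Government expenditure = surplus × support price = 3852 × 1062 = 4090824.

4090824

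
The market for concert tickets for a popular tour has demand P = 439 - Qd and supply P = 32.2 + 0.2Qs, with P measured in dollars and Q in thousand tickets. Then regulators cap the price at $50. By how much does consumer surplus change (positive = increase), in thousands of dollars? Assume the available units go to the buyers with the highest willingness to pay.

-26800

Rearranging demand gives Qd = 439 - P; rearranging supply gives Qs = 5P - 161. Equilibrium: 439 - P = 5P - 161, so 600 = 6P and P* = 100, Q* = 339.
Since 50 < 100, the ceiling is binding.
At P = 50: Qd = 439 - 50 = 389 and Qs = 5·50 - 161 = 89.
Consumer surplus without the control is ½ · (439 - 100) · 339 = 57460.5.
With the ceiling, 89 units are sold at 50 (assume they go to the highest-value buyers). The demand price at Q = 89 is 350, so CS = ½ · [(439 - 50) + (350 - 50)] · 89 = 30660.5.
Change in consumer surplus = 30660.5 - 57460.5 = -26800.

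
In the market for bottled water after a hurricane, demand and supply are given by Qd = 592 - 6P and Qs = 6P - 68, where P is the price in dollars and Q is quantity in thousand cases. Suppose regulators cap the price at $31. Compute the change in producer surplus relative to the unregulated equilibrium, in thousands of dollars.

In a free market, 592 - 6P = 6P - 68 gives the equilibrium P* = 55, Q* = 262.
The ceiling of 31 is below the equilibrium price 55, so it binds.
At P = 31: Qd = 592 - 6·31 = 406 and Qs = 6·31 - 68 = 118.
Producer surplus without the control is ½ · (55 - 34/3) · 262 = 17161/3.
With the ceiling, producers sell 118 units at 31, so PS = ½ · (31 - 34/3) · 118 = 3481/3.
Change in producer surplus = 3481/3 - 17161/3 = -4560.

-4560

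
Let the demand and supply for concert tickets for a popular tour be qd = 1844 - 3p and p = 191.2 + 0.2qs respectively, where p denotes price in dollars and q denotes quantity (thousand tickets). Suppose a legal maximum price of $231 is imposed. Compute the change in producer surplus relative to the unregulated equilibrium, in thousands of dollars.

Rearranging supply gives qs = 5p - 956. Setting quantity demanded equal to quantity supplied, 1844 - 3p = 5p - 956, gives p* = 350 and q* = 794.
Because the ceiling (231) lies below the market-clearing price, it is binding.
At p = 231: qd = 1844 - 3·231 = 1151 and qs = 5·231 - 956 = 199.
Producer surplus without the control is ½ · (350 - 191.2) · 794 = 63043.6.
With the ceiling, producers sell 199 units at 231, so PS = ½ · (231 - 191.2) · 199 = 3960.1.
Change in producer surplus = 3960.1 - 63043.6 = -59083.5.

-59083.5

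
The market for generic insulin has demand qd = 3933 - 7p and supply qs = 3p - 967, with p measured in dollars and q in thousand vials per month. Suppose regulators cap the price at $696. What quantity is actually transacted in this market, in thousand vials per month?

503

Setting quantity demanded equal to quantity supplied, 3933 - 7p = 3p - 967, gives p* = 490 and q* = 503.
The ceiling of 696 is above the equilibrium price 490, so it is not binding; the market clears at p* = 490, q* = 503.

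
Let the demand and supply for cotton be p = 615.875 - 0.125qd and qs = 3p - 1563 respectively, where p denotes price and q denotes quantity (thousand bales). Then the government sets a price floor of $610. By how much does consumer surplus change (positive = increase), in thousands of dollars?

Rearranging demand gives qd = 4927 - 8p. Setting quantity demanded equal to quantity supplied, 4927 - 8p = 3p - 1563, gives p* = 590 and q* = 207.
The floor of 610 is above the equilibrium price 590, so it binds.
At p = 610: qd = 4927 - 8·610 = 47 and qs = 3·610 - 1563 = 267.
Consumer surplus without the control is ½ · (615.875 - 590) · 207 = 2678.0625.
With the floor, consumers buy 47 units at 610, so CS = ½ · (615.875 - 610) · 47 = 138.0625.
Change in consumer surplus = 138.0625 - 2678.0625 = -2540.

-2540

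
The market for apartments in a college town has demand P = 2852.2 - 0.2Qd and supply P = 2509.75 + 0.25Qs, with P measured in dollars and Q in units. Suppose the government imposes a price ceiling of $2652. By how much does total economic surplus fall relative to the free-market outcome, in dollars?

8294.4

Rearranging demand gives Qd = 14261 - 5P; rearranging supply gives Qs = 4P - 10039. In a free market, 14261 - 5P = 4P - 10039 gives the equilibrium P* = 2700, Q* = 761.
Since 2652 < 2700, the ceiling is binding.
At P = 2652: Qd = 14261 - 5·2652 = 1001 and Qs = 4·2652 - 10039 = 569.
Quantity traded falls to 569. At Q = 569 the demand price is (14261 - 569)/5 = 2738.4 and the supply price is (10039 + 569)/4 = 2652.
Deadweight loss = ½ · (2738.4 - 2652) · (761 - 569) = ½ · 86.4 · 192 = 8294.4.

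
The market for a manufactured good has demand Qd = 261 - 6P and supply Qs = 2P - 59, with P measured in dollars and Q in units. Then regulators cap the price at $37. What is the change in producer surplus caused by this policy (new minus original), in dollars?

In a free market, 261 - 6P = 2P - 59 gives the equilibrium P* = 40, Q* = 21.
Since 37 < 40, the ceiling is binding.
At P = 37: Qd = 261 - 6·37 = 39 and Qs = 2·37 - 59 = 15.
Producer surplus without the control is ½ · (40 - 29.5) · 21 = 110.25.
With the ceiling, producers sell 15 units at 37, so PS = ½ · (37 - 29.5) · 15 = 56.25.
Change in producer surplus = 56.25 - 110.25 = -54.

-54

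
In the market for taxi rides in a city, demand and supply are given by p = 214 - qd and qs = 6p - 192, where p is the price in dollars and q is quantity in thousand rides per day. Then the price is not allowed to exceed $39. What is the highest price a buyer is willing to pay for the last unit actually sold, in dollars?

172

Rearranging demand gives qd = 214 - p. Equilibrium: 214 - p = 6p - 192, so 406 = 7p and p* = 58, q* = 156.
Because the ceiling (39) lies below the market-clearing price, it is binding.
At p = 39: qd = 214 - 39 = 175 and qs = 6·39 - 192 = 42.
Only 42 units reach the market. On the demand curve, the marginal buyer's willingness to pay at q = 42 is (214 - 42) = 172.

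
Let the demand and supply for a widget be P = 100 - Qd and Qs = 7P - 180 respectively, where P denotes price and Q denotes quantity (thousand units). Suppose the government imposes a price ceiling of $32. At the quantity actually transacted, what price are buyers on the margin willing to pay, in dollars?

Rearranging demand gives Qd = 100 - P. Without the control the market clears where 100 - P = 7P - 180, i.e. P* = 35 and Q* = 65.
The ceiling of 32 is below the equilibrium price 35, so it binds.
At P = 32: Qd = 100 - 32 = 68 and Qs = 7·32 - 180 = 44.
Only 44 units reach the market. On the demand curve, the marginal buyer's willingness to pay at Q = 44 is (100 - 44) = 56.

56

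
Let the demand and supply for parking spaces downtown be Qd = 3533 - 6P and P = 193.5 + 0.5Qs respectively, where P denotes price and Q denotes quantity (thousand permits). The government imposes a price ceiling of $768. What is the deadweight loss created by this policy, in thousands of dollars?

Rearranging supply gives Qs = 2P - 387. Setting quantity demanded equal to quantity supplied, 3533 - 6P = 2P - 387, gives P* = 490 and Q* = 593.
The ceiling of 768 is above the equilibrium price 490, so it is not binding; the market clears at P* = 490, Q* = 593.
Since the control does not bind, no trades are prevented and deadweight loss is zero.

0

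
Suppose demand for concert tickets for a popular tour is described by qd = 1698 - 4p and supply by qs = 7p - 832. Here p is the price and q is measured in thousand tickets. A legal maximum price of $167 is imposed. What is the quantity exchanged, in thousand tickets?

337

In a free market, 1698 - 4p = 7p - 832 gives the equilibrium p* = 230, q* = 778.
Because the ceiling (167) lies below the market-clearing price, it is binding.
At p = 167: qd = 1698 - 4·167 = 1030 and qs = 7·167 - 832 = 337.
The quantity actually transacted is the short side, supply: 337.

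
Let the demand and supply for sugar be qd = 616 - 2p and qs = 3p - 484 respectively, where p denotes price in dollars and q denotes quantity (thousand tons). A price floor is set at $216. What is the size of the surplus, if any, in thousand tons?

0

In a free market, 616 - 2p = 3p - 484 gives the equilibrium p* = 220, q* = 176.
Since 216 is below p* = 220, the floor does not bind and the free-market outcome prevails.
Since the control does not bind, there is no surplus.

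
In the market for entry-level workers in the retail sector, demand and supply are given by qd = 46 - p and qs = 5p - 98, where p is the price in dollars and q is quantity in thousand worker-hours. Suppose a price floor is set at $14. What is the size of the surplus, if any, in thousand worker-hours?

0

Setting quantity demanded equal to quantity supplied, 46 - p = 5p - 98, gives p* = 24 and q* = 22.
Since 14 is below p* = 24, the floor does not bind and the free-market outcome prevails.
Since the control does not bind, there is no surplus.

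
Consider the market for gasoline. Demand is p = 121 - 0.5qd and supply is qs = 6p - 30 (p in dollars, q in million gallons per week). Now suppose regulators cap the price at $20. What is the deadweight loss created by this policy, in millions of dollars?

Rearranging demand gives qd = 242 - 2p. Setting quantity demanded equal to quantity supplied, 242 - 2p = 6p - 30, gives p* = 34 and q* = 174.
Since 20 < 34, the ceiling is binding.
At p = 20: qd = 242 - 2·20 = 202 and qs = 6·20 - 30 = 90.
Quantity traded falls to 90. At q = 90 the demand price is (242 - 90)/2 = 76 and the supply price is (30 + 90)/6 = 20.
Deadweight loss = ½ · (76 - 20) · (174 - 90) = ½ · 56 · 84 = 2352.

2352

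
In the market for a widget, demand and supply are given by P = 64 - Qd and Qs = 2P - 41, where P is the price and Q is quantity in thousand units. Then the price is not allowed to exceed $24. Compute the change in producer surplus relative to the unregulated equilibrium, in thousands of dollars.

Rearranging demand gives Qd = 64 - P. Setting quantity demanded equal to quantity supplied, 64 - P = 2P - 41, gives P* = 35 and Q* = 29.
Because the ceiling (24) lies below the market-clearing price, it is binding.
At P = 24: Qd = 64 - 24 = 40 and Qs = 2·24 - 41 = 7.
Producer surplus without the control is ½ · (35 - 20.5) · 29 = 210.25.
With the ceiling, producers sell 7 units at 24, so PS = ½ · (24 - 20.5) · 7 = 12.25.
Change in producer surplus = 12.25 - 210.25 = -198.

-198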